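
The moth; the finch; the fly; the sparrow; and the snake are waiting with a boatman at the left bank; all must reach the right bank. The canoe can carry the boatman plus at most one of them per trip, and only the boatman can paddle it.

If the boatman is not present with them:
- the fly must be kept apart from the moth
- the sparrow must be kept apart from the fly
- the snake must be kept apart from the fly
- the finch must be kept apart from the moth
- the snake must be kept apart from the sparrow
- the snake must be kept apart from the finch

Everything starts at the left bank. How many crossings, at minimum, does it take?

Whatever the first load, the items left behind include a forbidden pair without the boatman. No opening move is safe, so no plan exists.

impossible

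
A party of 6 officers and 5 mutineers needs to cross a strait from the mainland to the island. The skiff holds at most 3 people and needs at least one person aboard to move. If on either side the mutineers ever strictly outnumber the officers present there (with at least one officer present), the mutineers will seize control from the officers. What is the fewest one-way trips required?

Counting alone: each trip to the island takes at most 3 across and each return brings at least 1 back, so after t trips out (and t−1 returns) at most 3t − (t−1) of the 11 are across; that first reaches 11 at t = 5, so at least 9 crossings are needed.
The plan below uses exactly 9 crossings, so it is optimal:
1. 3 mutineers → the island.  (the mainland: 6O 2M; the island: 0O 3M)
2. 1 mutineer ← the mainland.  (the mainland: 6O 3M; the island: 0O 2M)
3. 3 officers → the island.  (the mainland: 3O 3M; the island: 3O 2M)
4. 1 officer ← the mainland.  (the mainland: 4O 3M; the island: 2O 2M)
5. 2 officers and 1 mutineer → the island.  (the mainland: 2O 2M; the island: 4O 3M)
6. 1 officer ← the mainland.  (the mainland: 3O 2M; the island: 3O 3M)
7. 2 officers and 1 mutineer → the island.  (the mainland: 1O 1M; the island: 5O 4M)
8. 1 officer ← the mainland.  (the mainland: 2O 1M; the island: 4O 4M)
9. 2 officers and 1 mutineer → the island.  (the mainland: 0O 0M; the island: 6O 5M)

9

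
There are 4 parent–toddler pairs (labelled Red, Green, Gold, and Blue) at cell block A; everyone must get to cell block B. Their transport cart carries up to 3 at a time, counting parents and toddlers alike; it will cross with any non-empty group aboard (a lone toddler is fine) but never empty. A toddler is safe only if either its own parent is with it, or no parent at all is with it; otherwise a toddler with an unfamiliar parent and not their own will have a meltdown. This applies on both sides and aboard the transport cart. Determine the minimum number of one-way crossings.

Counting alone: each trip to cell block B takes at most 3 across and each return brings at least 1 back, so after t trips out (and t−1 returns) at most 3t − (t−1) of the 8 are across; that first reaches 8 at t = 4, so at least 7 crossings are needed.
The safety rule pushes this higher. Following every safe sequence of crossings, the most of the 8 that can be at cell block B as the transport cart arrives there on crossing 7 is 7 — never all 8.
So no plan with fewer than 9 crossings exists, and this one achieves 9:
1. parent Red and toddler Red cross → cell block B.
2. parent Red crosses ← cell block A.
3. parent Green, parent Red, and toddler Green cross → cell block B.
4. parent Red and toddler Red cross ← cell block A.
5. parent Blue, parent Gold, and parent Red cross → cell block B.
6. toddler Green crosses ← cell block A.
7. toddler Green and toddler Red cross → cell block B.
8. toddler Red crosses ← cell block A.
9. toddler Blue, toddler Gold, and toddler Red cross → cell block B.

9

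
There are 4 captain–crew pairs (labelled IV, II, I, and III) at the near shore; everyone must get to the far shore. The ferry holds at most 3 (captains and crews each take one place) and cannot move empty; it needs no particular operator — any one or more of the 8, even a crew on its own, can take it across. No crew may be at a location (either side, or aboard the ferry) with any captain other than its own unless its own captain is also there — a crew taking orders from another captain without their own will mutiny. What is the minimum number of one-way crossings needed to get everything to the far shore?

Counting alone: each trip to the far shore takes at most 3 across and each return brings at least 1 back, so after t trips out (and t−1 returns) at most 3t − (t−1) of the 8 are across; that first reaches 8 at t = 4, so at least 7 crossings are needed.
The safety rule pushes this higher. Following every safe sequence of crossings, the most of the 8 that can be at the far shore as the ferry arrives there on crossing 7 is 7 — never all 8.
So no plan with fewer than 9 crossings exists, and this one achieves 9:
1. captain IV and crew IV cross → the far shore.
2. captain IV crosses ← the near shore.
3. captain II, captain IV, and crew II cross → the far shore.
4. captain IV and crew IV cross ← the near shore.
5. captain I, captain III, and captain IV cross → the far shore.
6. crew II crosses ← the near shore.
7. crew II and crew IV cross → the far shore.
8. crew IV crosses ← the near shore.
9. crew I, crew III, and crew IV cross → the far shore.

9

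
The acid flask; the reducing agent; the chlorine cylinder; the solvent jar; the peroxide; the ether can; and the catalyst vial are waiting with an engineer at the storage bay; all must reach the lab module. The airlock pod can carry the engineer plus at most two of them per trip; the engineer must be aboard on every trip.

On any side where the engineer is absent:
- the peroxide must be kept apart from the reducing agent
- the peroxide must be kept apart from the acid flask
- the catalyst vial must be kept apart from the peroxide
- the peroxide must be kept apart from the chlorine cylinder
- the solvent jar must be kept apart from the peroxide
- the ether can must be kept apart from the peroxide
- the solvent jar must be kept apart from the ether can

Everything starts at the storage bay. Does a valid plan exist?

Yes

1. Engineer goes to the lab module with the peroxide and the solvent jar.  [the storage bay: the acid flask, the catalyst vial, the chlorine cylinder, the ether can, the reducing agent | the lab module: the peroxide, the solvent jar]
2. Engineer goes back to the storage bay with the solvent jar.  [the storage bay: the acid flask, the catalyst vial, the chlorine cylinder, the ether can, the reducing agent, the solvent jar | the lab module: the peroxide]
3. Engineer goes to the lab module with the acid flask and the solvent jar.  [the storage bay: the catalyst vial, the chlorine cylinder, the ether can, the reducing agent | the lab module: the acid flask, the peroxide, the solvent jar]
4. Engineer goes back to the storage bay with the peroxide.  [the storage bay: the catalyst vial, the chlorine cylinder, the ether can, the peroxide, the reducing agent | the lab module: the acid flask, the solvent jar]
5. Engineer goes to the lab module with the peroxide and the reducing agent.  [the storage bay: the catalyst vial, the chlorine cylinder, the ether can | the lab module: the acid flask, the peroxide, the reducing agent, the solvent jar]
6. Engineer goes back to the storage bay with the peroxide.  [the storage bay: the catalyst vial, the chlorine cylinder, the ether can, the peroxide | the lab module: the acid flask, the reducing agent, the solvent jar]
7. Engineer goes to the lab module with the chlorine cylinder and the peroxide.  [the storage bay: the catalyst vial, the ether can | the lab module: the acid flask, the chlorine cylinder, the peroxide, the reducing agent, the solvent jar]
8. Engineer goes back to the storage bay with the peroxide.  [the storage bay: the catalyst vial, the ether can, the peroxide | the lab module: the acid flask, the chlorine cylinder, the reducing agent, the solvent jar]
9. Engineer goes to the lab module with the catalyst vial and the peroxide.  [the storage bay: the ether can | the lab module: the acid flask, the catalyst vial, the chlorine cylinder, the peroxide, the reducing agent, the solvent jar]
10. Engineer goes back to the storage bay with the peroxide.  [the storage bay: the ether can, the peroxide | the lab module: the acid flask, the catalyst vial, the chlorine cylinder, the reducing agent, the solvent jar]
11. Engineer goes to the lab module with the ether can and the peroxide.  [the storage bay: — | the lab module: the acid flask, the catalyst vial, the chlorine cylinder, the ether can, the peroxide, the reducing agent, the solvent jar]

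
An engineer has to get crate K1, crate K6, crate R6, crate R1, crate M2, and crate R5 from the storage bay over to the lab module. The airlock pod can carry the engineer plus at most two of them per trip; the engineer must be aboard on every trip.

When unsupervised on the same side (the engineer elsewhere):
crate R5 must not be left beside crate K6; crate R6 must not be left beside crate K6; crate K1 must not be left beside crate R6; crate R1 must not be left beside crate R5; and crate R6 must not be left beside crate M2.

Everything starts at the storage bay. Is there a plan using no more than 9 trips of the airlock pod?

Yes

Yes — this plan uses 7 crossings (≤ 9):
1. Engineer goes to the lab module with crate R5 and crate R6.  [the storage bay: crate K1, crate K6, crate M2, crate R1 | the lab module: crate R5, crate R6]
2. Engineer goes back to the storage bay alone.  [the storage bay: crate K1, crate K6, crate M2, crate R1 | the lab module: crate R5, crate R6]
3. Engineer goes to the lab module with crate K1 and crate K6.  [the storage bay: crate M2, crate R1 | the lab module: crate K1, crate K6, crate R5, crate R6]
4. Engineer goes back to the storage bay with crate R5 and crate R6.  [the storage bay: crate M2, crate R1, crate R5, crate R6 | the lab module: crate K1, crate K6]
5. Engineer goes to the lab module with crate M2 and crate R1.  [the storage bay: crate R5, crate R6 | the lab module: crate K1, crate K6, crate M2, crate R1]
6. Engineer goes back to the storage bay alone.  [the storage bay: crate R5, crate R6 | the lab module: crate K1, crate K6, crate M2, crate R1]
7. Engineer goes to the lab module with crate R5 and crate R6.  [the storage bay: — | the lab module: crate K1, crate K6, crate M2, crate R1, crate R5, crate R6]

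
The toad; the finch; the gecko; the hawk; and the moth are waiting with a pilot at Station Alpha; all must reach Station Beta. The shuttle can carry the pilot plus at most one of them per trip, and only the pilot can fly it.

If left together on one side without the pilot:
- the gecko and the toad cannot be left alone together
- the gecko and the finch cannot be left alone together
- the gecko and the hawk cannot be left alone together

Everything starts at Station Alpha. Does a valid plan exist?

No

Following every safe sequence of crossings from the start, the most of the 5 that can be at Station Beta as the shuttle arrives there on crossings 1, 3, 5 is 1, 2, 3 respectively; the best ever achieved is 3 of 5.
From crossing 7 on, no configuration arises that was not already reachable earlier: only 18 distinct safe configurations (who is on which side, and where the shuttle is) can ever be reached, none of them has everyone across, and every continuation just revisits them. So no valid plan exists.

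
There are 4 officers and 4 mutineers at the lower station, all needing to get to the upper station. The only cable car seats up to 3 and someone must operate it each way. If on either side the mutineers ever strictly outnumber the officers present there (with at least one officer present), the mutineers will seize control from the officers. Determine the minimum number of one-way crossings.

9

Counting alone: each trip to the upper station takes at most 3 across and each return brings at least 1 back, so after t trips out (and t−1 returns) at most 3t − (t−1) of the 8 are across; that first reaches 8 at t = 4, so at least 7 crossings are needed.
The safety rule pushes this higher. Following every safe sequence of crossings, the most of the 8 that can be at the upper station as the cable car arrives there on crossing 7 is 7 — never all 8.
So no plan with fewer than 9 crossings exists, and this one achieves 9:
1. 2 mutineers → the upper station.  (the lower station: 4O 2M; the upper station: 0O 2M)
2. 1 mutineer ← the lower station.  (the lower station: 4O 3M; the upper station: 0O 1M)
3. 3 mutineers → the upper station.  (the lower station: 4O 0M; the upper station: 0O 4M)
4. 1 mutineer ← the lower station.  (the lower station: 4O 1M; the upper station: 0O 3M)
5. 3 officers → the upper station.  (the lower station: 1O 1M; the upper station: 3O 3M)
6. 1 officer and 1 mutineer ← the lower station.  (the lower station: 2O 2M; the upper station: 2O 2M)
7. 2 officers → the upper station.  (the lower station: 0O 2M; the upper station: 4O 2M)
8. 1 mutineer ← the lower station.  (the lower station: 0O 3M; the upper station: 4O 1M)
9. 3 mutineers → the upper station.  (the lower station: 0O 0M; the upper station: 4O 4M)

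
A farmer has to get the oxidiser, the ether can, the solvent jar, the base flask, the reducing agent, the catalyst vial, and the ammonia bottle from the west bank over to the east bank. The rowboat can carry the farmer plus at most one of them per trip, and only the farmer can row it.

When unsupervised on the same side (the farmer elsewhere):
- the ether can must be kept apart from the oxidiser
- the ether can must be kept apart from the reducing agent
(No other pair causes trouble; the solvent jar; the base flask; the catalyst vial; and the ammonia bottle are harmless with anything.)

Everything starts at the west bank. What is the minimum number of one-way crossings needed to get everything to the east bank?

Counting alone: the farmer can take at most 1 across per trip to the east bank, so moving all 7 needs at least 7 loaded trips out, with a return between consecutive ones — at least 13 crossings.
The safety rule pushes this higher. Following every safe sequence of crossings, the most of the 7 that can be at the east bank as the rowboat arrives there on crossing 13 is 6 — never all 7.
So no plan with fewer than 15 crossings exists, and this one achieves 15:
1. Farmer goes to the east bank with the ether can.
2. Farmer goes back to the west bank alone.
3. Farmer goes to the east bank with the oxidiser.
4. Farmer goes back to the west bank with the ether can.
5. Farmer goes to the east bank with the reducing agent.
6. Farmer goes back to the west bank alone.
7. Farmer goes to the east bank with the solvent jar.
8. Farmer goes back to the west bank alone.
9. Farmer goes to the east bank with the base flask.
10. Farmer goes back to the west bank alone.
11. Farmer goes to the east bank with the catalyst vial.
12. Farmer goes back to the west bank alone.
13. Farmer goes to the east bank with the ammonia bottle.
14. Farmer goes back to the west bank alone.
15. Farmer goes to the east bank with the ether can.

15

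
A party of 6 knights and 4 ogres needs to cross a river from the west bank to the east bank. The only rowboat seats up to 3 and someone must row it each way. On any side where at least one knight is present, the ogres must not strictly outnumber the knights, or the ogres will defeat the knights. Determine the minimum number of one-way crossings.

Counting alone: each trip to the east bank takes at most 3 across and each return brings at least 1 back, so after t trips out (and t−1 returns) at most 3t − (t−1) of the 10 are across; that first reaches 10 at t = 5, so at least 9 crossings are needed.
The plan below uses exactly 9 crossings, so it is optimal:
1. 2 ogres → the east bank.  (the west bank: 6K 2O; the east bank: 0K 2O)
2. 1 ogre ← the west bank.  (the west bank: 6K 3O; the east bank: 0K 1O)
3. 3 ogres → the east bank.  (the west bank: 6K 0O; the east bank: 0K 4O)
4. 1 ogre ← the west bank.  (the west bank: 6K 1O; the east bank: 0K 3O)
5. 3 knights → the east bank.  (the west bank: 3K 1O; the east bank: 3K 3O)
6. 1 ogre ← the west bank.  (the west bank: 3K 2O; the east bank: 3K 2O)
7. 1 knight and 2 ogres → the east bank.  (the west bank: 2K 0O; the east bank: 4K 4O)
8. 1 ogre ← the west bank.  (the west bank: 2K 1O; the east bank: 4K 3O)
9. 2 knights and 1 ogre → the east bank.  (the west bank: 0K 0O; the east bank: 6K 4O)

9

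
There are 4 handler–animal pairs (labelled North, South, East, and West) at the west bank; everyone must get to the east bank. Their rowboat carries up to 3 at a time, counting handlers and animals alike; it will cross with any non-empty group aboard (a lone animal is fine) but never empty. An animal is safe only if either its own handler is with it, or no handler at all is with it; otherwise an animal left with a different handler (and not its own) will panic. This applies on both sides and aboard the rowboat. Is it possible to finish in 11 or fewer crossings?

Yes — this plan uses 9 crossings (≤ 11):
1. animal North and handler North cross → the east bank.
2. handler North crosses ← the west bank.
3. animal South, handler North, and handler South cross → the east bank.
4. animal North and handler North cross ← the west bank.
5. handler East, handler North, and handler West cross → the east bank.
6. animal South crosses ← the west bank.
7. animal North and animal South cross → the east bank.
8. animal North crosses ← the west bank.
9. animal East, animal North, and animal West cross → the east bank.

Yes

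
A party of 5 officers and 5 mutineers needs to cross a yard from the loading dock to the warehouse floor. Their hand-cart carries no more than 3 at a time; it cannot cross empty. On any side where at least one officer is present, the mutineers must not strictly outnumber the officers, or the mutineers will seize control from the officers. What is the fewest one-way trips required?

Counting alone: each trip to the warehouse floor takes at most 3 across and each return brings at least 1 back, so after t trips out (and t−1 returns) at most 3t − (t−1) of the 10 are across; that first reaches 10 at t = 5, so at least 9 crossings are needed.
The safety rule pushes this higher. Following every safe sequence of crossings, the most of the 10 that can be at the warehouse floor as the hand-cart arrives there on crossing 9 is 9 — never all 10.
So no plan with fewer than 11 crossings exists, and this one achieves 11:
1. 2 mutineers → the warehouse floor.  (the loading dock: 5O 3M; the warehouse floor: 0O 2M)
2. 1 mutineer ← the loading dock.  (the loading dock: 5O 4M; the warehouse floor: 0O 1M)
3. 3 mutineers → the warehouse floor.  (the loading dock: 5O 1M; the warehouse floor: 0O 4M)
4. 1 mutineer ← the loading dock.  (the loading dock: 5O 2M; the warehouse floor: 0O 3M)
5. 3 officers → the warehouse floor.  (the loading dock: 2O 2M; the warehouse floor: 3O 3M)
6. 1 officer and 1 mutineer ← the loading dock.  (the loading dock: 3O 3M; the warehouse floor: 2O 2M)
7. 3 officers → the warehouse floor.  (the loading dock: 0O 3M; the warehouse floor: 5O 2M)
8. 1 mutineer ← the loading dock.  (the loading dock: 0O 4M; the warehouse floor: 5O 1M)
9. 2 mutineers → the warehouse floor.  (the loading dock: 0O 2M; the warehouse floor: 5O 3M)
10. 1 mutineer ← the loading dock.  (the loading dock: 0O 3M; the warehouse floor: 5O 2M)
11. 3 mutineers → the warehouse floor.  (the loading dock: 0O 0M; the warehouse floor: 5O 5M)

11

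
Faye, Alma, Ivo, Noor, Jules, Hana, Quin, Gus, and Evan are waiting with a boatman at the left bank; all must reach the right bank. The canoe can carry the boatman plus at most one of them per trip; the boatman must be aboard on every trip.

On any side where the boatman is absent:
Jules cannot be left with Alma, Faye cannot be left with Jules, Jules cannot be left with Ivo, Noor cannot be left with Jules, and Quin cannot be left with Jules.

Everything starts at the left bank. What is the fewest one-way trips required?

impossible

Following every safe sequence of crossings from the start, the most of the 9 that can be at the right bank as the canoe arrives there on crossings 1, 3, 5, 7, 9 is 1, 2, 3, 4, 5 respectively; the best ever achieved is 5 of 9.
From crossing 11 on, no configuration arises that was not already reachable earlier: only 104 distinct safe configurations (who is on which side, and where the canoe is) can ever be reached, none of them has everyone across, and every continuation just revisits them. So no valid plan exists.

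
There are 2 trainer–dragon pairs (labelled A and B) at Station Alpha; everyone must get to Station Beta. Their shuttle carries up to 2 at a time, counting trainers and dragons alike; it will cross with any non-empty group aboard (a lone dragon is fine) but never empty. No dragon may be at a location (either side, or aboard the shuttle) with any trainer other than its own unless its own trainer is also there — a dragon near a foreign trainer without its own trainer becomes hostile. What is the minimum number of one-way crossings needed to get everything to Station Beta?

5

Counting alone: each trip to Station Beta takes at most 2 across and each return brings at least 1 back, so after t trips out (and t−1 returns) at most 2t − (t−1) of the 4 are across; that first reaches 4 at t = 3, so at least 5 crossings are needed.
The plan below uses exactly 5 crossings, so it is optimal:
1. dragon A and trainer A cross → Station Beta.
2. trainer A crosses ← Station Alpha.
3. trainer A and trainer B cross → Station Beta.
4. trainer B crosses ← Station Alpha.
5. dragon B and trainer B cross → Station Beta.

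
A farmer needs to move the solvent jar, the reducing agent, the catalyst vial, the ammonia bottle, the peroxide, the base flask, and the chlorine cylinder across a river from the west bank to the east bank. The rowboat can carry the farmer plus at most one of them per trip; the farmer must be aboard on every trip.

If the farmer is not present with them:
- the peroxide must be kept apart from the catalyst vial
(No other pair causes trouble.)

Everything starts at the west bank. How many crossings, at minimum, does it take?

13

Counting alone: the farmer can take at most 1 across per trip to the east bank, so moving all 7 needs at least 7 loaded trips out, with a return between consecutive ones — at least 13 crossings.
The plan below uses exactly 13 crossings, so it is optimal:
1. Farmer goes to the east bank with the catalyst vial.
2. Farmer goes back to the west bank alone.
3. Farmer goes to the east bank with the solvent jar.
4. Farmer goes back to the west bank alone.
5. Farmer goes to the east bank with the reducing agent.
6. Farmer goes back to the west bank alone.
7. Farmer goes to the east bank with the ammonia bottle.
8. Farmer goes back to the west bank alone.
9. Farmer goes to the east bank with the base flask.
10. Farmer goes back to the west bank alone.
11. Farmer goes to the east bank with the chlorine cylinder.
12. Farmer goes back to the west bank alone.
13. Farmer goes to the east bank with the peroxide.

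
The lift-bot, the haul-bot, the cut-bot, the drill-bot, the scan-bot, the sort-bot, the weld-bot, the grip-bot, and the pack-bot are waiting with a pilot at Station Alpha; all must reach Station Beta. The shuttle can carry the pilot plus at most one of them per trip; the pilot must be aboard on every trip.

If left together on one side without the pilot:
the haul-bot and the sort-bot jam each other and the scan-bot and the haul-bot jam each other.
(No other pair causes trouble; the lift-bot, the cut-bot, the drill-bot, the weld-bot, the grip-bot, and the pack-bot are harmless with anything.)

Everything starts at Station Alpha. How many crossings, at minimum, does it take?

Counting alone: the pilot can take at most 1 across per trip to Station Beta, so moving all 9 needs at least 9 loaded trips out, with a return between consecutive ones — at least 17 crossings.
The safety rule pushes this higher. Following every safe sequence of crossings, the most of the 9 that can be at Station Beta as the shuttle arrives there on crossing 17 is 8 — never all 9.
So no plan with fewer than 19 crossings exists, and this one achieves 19:
1. Pilot goes to Station Beta with the haul-bot.  [Station Alpha: the cut-bot, the drill-bot, the grip-bot, the lift-bot, the pack-bot, the scan-bot, the sort-bot, the weld-bot | Station Beta: the haul-bot]
2. Pilot goes back to Station Alpha alone.  [Station Alpha: the cut-bot, the drill-bot, the grip-bot, the lift-bot, the pack-bot, the scan-bot, the sort-bot, the weld-bot | Station Beta: the haul-bot]
3. Pilot goes to Station Beta with the lift-bot.  [Station Alpha: the cut-bot, the drill-bot, the grip-bot, the pack-bot, the scan-bot, the sort-bot, the weld-bot | Station Beta: the haul-bot, the lift-bot]
4. Pilot goes back to Station Alpha alone.  [Station Alpha: the cut-bot, the drill-bot, the grip-bot, the pack-bot, the scan-bot, the sort-bot, the weld-bot | Station Beta: the haul-bot, the lift-bot]
5. Pilot goes to Station Beta with the cut-bot.  [Station Alpha: the drill-bot, the grip-bot, the pack-bot, the scan-bot, the sort-bot, the weld-bot | Station Beta: the cut-bot, the haul-bot, the lift-bot]
6. Pilot goes back to Station Alpha alone.  [Station Alpha: the drill-bot, the grip-bot, the pack-bot, the scan-bot, the sort-bot, the weld-bot | Station Beta: the cut-bot, the haul-bot, the lift-bot]
7. Pilot goes to Station Beta with the drill-bot.  [Station Alpha: the grip-bot, the pack-bot, the scan-bot, the sort-bot, the weld-bot | Station Beta: the cut-bot, the drill-bot, the haul-bot, the lift-bot]
8. Pilot goes back to Station Alpha alone.  [Station Alpha: the grip-bot, the pack-bot, the scan-bot, the sort-bot, the weld-bot | Station Beta: the cut-bot, the drill-bot, the haul-bot, the lift-bot]
9. Pilot goes to Station Beta with the scan-bot.  [Station Alpha: the grip-bot, the pack-bot, the sort-bot, the weld-bot | Station Beta: the cut-bot, the drill-bot, the haul-bot, the lift-bot, the scan-bot]
10. Pilot goes back to Station Alpha with the haul-bot.  [Station Alpha: the grip-bot, the haul-bot, the pack-bot, the sort-bot, the weld-bot | Station Beta: the cut-bot, the drill-bot, the lift-bot, the scan-bot]
11. Pilot goes to Station Beta with the sort-bot.  [Station Alpha: the grip-bot, the haul-bot, the pack-bot, the weld-bot | Station Beta: the cut-bot, the drill-bot, the lift-bot, the scan-bot, the sort-bot]
12. Pilot goes back to Station Alpha alone.  [Station Alpha: the grip-bot, the haul-bot, the pack-bot, the weld-bot | Station Beta: the cut-bot, the drill-bot, the lift-bot, the scan-bot, the sort-bot]
13. Pilot goes to Station Beta with the weld-bot.  [Station Alpha: the grip-bot, the haul-bot, the pack-bot | Station Beta: the cut-bot, the drill-bot, the lift-bot, the scan-bot, the sort-bot, the weld-bot]
14. Pilot goes back to Station Alpha alone.  [Station Alpha: the grip-bot, the haul-bot, the pack-bot | Station Beta: the cut-bot, the drill-bot, the lift-bot, the scan-bot, the sort-bot, the weld-bot]
15. Pilot goes to Station Beta with the grip-bot.  [Station Alpha: the haul-bot, the pack-bot | Station Beta: the cut-bot, the drill-bot, the grip-bot, the lift-bot, the scan-bot, the sort-bot, the weld-bot]
16. Pilot goes back to Station Alpha alone.  [Station Alpha: the haul-bot, the pack-bot | Station Beta: the cut-bot, the drill-bot, the grip-bot, the lift-bot, the scan-bot, the sort-bot, the weld-bot]
17. Pilot goes to Station Beta with the pack-bot.  [Station Alpha: the haul-bot | Station Beta: the cut-bot, the drill-bot, the grip-bot, the lift-bot, the pack-bot, the scan-bot, the sort-bot, the weld-bot]
18. Pilot goes back to Station Alpha alone.  [Station Alpha: the haul-bot | Station Beta: the cut-bot, the drill-bot, the grip-bot, the lift-bot, the pack-bot, the scan-bot, the sort-bot, the weld-bot]
19. Pilot goes to Station Beta with the haul-bot.  [Station Alpha: — | Station Beta: the cut-bot, the drill-bot, the grip-bot, the haul-bot, the lift-bot, the pack-bot, the scan-bot, the sort-bot, the weld-bot]

19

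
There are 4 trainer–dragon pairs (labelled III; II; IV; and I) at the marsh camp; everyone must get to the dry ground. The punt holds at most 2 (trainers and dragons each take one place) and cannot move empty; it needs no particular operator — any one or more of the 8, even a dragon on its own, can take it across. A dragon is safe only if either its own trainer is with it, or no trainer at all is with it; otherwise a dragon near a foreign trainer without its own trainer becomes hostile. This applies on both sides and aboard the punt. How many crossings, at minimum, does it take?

Following every safe sequence of crossings from the start, the most of the 8 that can be at the dry ground as the punt arrives there on crossings 1, 3, 5 is 2, 3, 4 respectively; the best ever achieved is 4 of 8.
From crossing 7 on, no configuration arises that was not already reachable earlier: only 44 distinct safe configurations (who is on which side, and where the punt is) can ever be reached, none of them has everyone across, and every continuation just revisits them. So no valid plan exists.

impossible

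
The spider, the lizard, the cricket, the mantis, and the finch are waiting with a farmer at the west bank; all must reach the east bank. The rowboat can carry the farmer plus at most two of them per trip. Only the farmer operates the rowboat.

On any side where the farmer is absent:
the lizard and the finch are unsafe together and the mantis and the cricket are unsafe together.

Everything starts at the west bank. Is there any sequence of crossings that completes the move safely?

1. Farmer goes to the east bank with the cricket and the lizard.  [the west bank: the finch, the mantis, the spider | the east bank: the cricket, the lizard]
2. Farmer goes back to the west bank alone.  [the west bank: the finch, the mantis, the spider | the east bank: the cricket, the lizard]
3. Farmer goes to the east bank with the spider.  [the west bank: the finch, the mantis | the east bank: the cricket, the lizard, the spider]
4. Farmer goes back to the west bank alone.  [the west bank: the finch, the mantis | the east bank: the cricket, the lizard, the spider]
5. Farmer goes to the east bank with the finch and the mantis.  [the west bank: — | the east bank: the cricket, the finch, the lizard, the mantis, the spider]

Yes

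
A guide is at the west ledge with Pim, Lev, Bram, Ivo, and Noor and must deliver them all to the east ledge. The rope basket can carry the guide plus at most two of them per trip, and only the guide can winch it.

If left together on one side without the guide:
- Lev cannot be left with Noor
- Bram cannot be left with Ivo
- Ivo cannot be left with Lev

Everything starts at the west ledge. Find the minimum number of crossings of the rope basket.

5

Counting alone: the guide can take at most 2 across per trip to the east ledge, so moving all 5 needs at least 3 loaded trips out, with a return between consecutive ones — at least 5 crossings.
The plan below uses exactly 5 crossings, so it is optimal:
1. Guide goes to the east ledge with Bram and Lev.
2. Guide goes back to the west ledge alone.
3. Guide goes to the east ledge with Pim.
4. Guide goes back to the west ledge alone.
5. Guide goes to the east ledge with Ivo and Noor.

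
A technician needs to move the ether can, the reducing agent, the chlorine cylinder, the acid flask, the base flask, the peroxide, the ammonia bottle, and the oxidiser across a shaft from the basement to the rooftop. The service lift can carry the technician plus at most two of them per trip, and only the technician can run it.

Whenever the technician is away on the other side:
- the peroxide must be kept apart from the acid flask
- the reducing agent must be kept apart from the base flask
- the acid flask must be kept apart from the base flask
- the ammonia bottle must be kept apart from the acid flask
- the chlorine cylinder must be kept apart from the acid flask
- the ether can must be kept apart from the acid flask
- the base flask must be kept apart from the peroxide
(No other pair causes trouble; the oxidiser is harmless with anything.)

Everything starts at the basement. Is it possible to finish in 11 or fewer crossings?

Counting alone: the technician can take at most 2 across per trip to the rooftop, so moving all 8 needs at least 4 loaded trips out, with a return between consecutive ones — at least 7 crossings.
The safety rule pushes this higher. Following every safe sequence of crossings, the most of the 8 that can be at the rooftop as the service lift arrives there on crossings 7, 9, 11 is 5, 6, 7 respectively — never all 8.
So the move cannot be finished within 11 crossings. (The shortest complete plan takes 13:)
1. Technician goes to the rooftop with the acid flask and the base flask.  [the basement: the ammonia bottle, the chlorine cylinder, the ether can, the oxidiser, the peroxide, the reducing agent | the rooftop: the acid flask, the base flask]
2. Technician goes back to the basement with the acid flask.  [the basement: the acid flask, the ammonia bottle, the chlorine cylinder, the ether can, the oxidiser, the peroxide, the reducing agent | the rooftop: the base flask]
3. Technician goes to the rooftop with the acid flask and the ether can.  [the basement: the ammonia bottle, the chlorine cylinder, the oxidiser, the peroxide, the reducing agent | the rooftop: the acid flask, the base flask, the ether can]
4. Technician goes back to the basement with the acid flask.  [the basement: the acid flask, the ammonia bottle, the chlorine cylinder, the oxidiser, the peroxide, the reducing agent | the rooftop: the base flask, the ether can]
5. Technician goes to the rooftop with the acid flask and the chlorine cylinder.  [the basement: the ammonia bottle, the oxidiser, the peroxide, the reducing agent | the rooftop: the acid flask, the base flask, the chlorine cylinder, the ether can]
6. Technician goes back to the basement with the acid flask.  [the basement: the acid flask, the ammonia bottle, the oxidiser, the peroxide, the reducing agent | the rooftop: the base flask, the chlorine cylinder, the ether can]
7. Technician goes to the rooftop with the acid flask and the ammonia bottle.  [the basement: the oxidiser, the peroxide, the reducing agent | the rooftop: the acid flask, the ammonia bottle, the base flask, the chlorine cylinder, the ether can]
8. Technician goes back to the basement with the acid flask.  [the basement: the acid flask, the oxidiser, the peroxide, the reducing agent | the rooftop: the ammonia bottle, the base flask, the chlorine cylinder, the ether can]
9. Technician goes to the rooftop with the peroxide and the reducing agent.  [the basement: the acid flask, the oxidiser | the rooftop: the ammonia bottle, the base flask, the chlorine cylinder, the ether can, the peroxide, the reducing agent]
10. Technician goes back to the basement with the base flask.  [the basement: the acid flask, the base flask, the oxidiser | the rooftop: the ammonia bottle, the chlorine cylinder, the ether can, the peroxide, the reducing agent]
11. Technician goes to the rooftop with the acid flask and the oxidiser.  [the basement: the base flask | the rooftop: the acid flask, the ammonia bottle, the chlorine cylinder, the ether can, the oxidiser, the peroxide, the reducing agent]
12. Technician goes back to the basement with the acid flask.  [the basement: the acid flask, the base flask | the rooftop: the ammonia bottle, the chlorine cylinder, the ether can, the oxidiser, the peroxide, the reducing agent]
13. Technician goes to the rooftop with the acid flask and the base flask.  [the basement: — | the rooftop: the acid flask, the ammonia bottle, the base flask, the chlorine cylinder, the ether can, the oxidiser, the peroxide, the reducing agent]

No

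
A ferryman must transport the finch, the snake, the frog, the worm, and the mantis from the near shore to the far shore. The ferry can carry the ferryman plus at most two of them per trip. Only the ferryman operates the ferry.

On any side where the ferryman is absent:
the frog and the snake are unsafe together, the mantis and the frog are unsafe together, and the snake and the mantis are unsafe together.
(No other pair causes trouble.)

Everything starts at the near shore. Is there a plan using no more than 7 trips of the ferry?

Yes

Yes — this plan uses 7 crossings (≤ 7):
1. Ferryman goes to the far shore with the frog and the snake.  [the near shore: the finch, the mantis, the worm | the far shore: the frog, the snake]
2. Ferryman goes back to the near shore with the snake.  [the near shore: the finch, the mantis, the snake, the worm | the far shore: the frog]
3. Ferryman goes to the far shore with the finch and the snake.  [the near shore: the mantis, the worm | the far shore: the finch, the frog, the snake]
4. Ferryman goes back to the near shore with the snake.  [the near shore: the mantis, the snake, the worm | the far shore: the finch, the frog]
5. Ferryman goes to the far shore with the snake and the worm.  [the near shore: the mantis | the far shore: the finch, the frog, the snake, the worm]
6. Ferryman goes back to the near shore with the snake.  [the near shore: the mantis, the snake | the far shore: the finch, the frog, the worm]
7. Ferryman goes to the far shore with the mantis and the snake.  [the near shore: — | the far shore: the finch, the frog, the mantis, the snake, the worm]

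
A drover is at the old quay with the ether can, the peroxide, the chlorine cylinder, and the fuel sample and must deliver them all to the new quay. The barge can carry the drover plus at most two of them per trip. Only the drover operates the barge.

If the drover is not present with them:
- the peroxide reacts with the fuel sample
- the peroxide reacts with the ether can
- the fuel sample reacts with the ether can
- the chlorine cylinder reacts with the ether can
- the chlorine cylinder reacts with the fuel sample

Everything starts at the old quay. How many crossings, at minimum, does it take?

Counting alone: the drover can take at most 2 across per trip to the new quay, so moving all 4 needs at least 2 loaded trips out, with a return between consecutive ones — at least 3 crossings.
The safety rule pushes this higher. Following every safe sequence of crossings, the most of the 4 that can be at the new quay as the barge arrives there on crossing 3 is 3 — never all 4.
So no plan with fewer than 5 crossings exists, and this one achieves 5:
1. Drover goes to the new quay with the ether can and the fuel sample.
2. Drover goes back to the old quay with the ether can.
3. Drover goes to the new quay with the chlorine cylinder and the peroxide.
4. Drover goes back to the old quay with the fuel sample.
5. Drover goes to the new quay with the ether can and the fuel sample.

5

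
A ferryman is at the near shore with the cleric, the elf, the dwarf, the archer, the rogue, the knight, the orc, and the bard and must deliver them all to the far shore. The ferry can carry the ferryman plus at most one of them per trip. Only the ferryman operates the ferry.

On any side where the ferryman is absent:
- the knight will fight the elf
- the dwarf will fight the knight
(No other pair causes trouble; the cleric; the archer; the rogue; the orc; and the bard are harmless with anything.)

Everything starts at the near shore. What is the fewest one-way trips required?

Counting alone: the ferryman can take at most 1 across per trip to the far shore, so moving all 8 needs at least 8 loaded trips out, with a return between consecutive ones — at least 15 crossings.
The safety rule pushes this higher. Following every safe sequence of crossings, the most of the 8 that can be at the far shore as the ferry arrives there on crossing 15 is 7 — never all 8.
So no plan with fewer than 17 crossings exists, and this one achieves 17:
1. Ferryman goes to the far shore with the knight.  [the near shore: the archer, the bard, the cleric, the dwarf, the elf, the orc, the rogue | the far shore: the knight]
2. Ferryman goes back to the near shore alone.  [the near shore: the archer, the bard, the cleric, the dwarf, the elf, the orc, the rogue | the far shore: the knight]
3. Ferryman goes to the far shore with the cleric.  [the near shore: the archer, the bard, the dwarf, the elf, the orc, the rogue | the far shore: the cleric, the knight]
4. Ferryman goes back to the near shore alone.  [the near shore: the archer, the bard, the dwarf, the elf, the orc, the rogue | the far shore: the cleric, the knight]
5. Ferryman goes to the far shore with the elf.  [the near shore: the archer, the bard, the dwarf, the orc, the rogue | the far shore: the cleric, the elf, the knight]
6. Ferryman goes back to the near shore with the knight.  [the near shore: the archer, the bard, the dwarf, the knight, the orc, the rogue | the far shore: the cleric, the elf]
7. Ferryman goes to the far shore with the dwarf.  [the near shore: the archer, the bard, the knight, the orc, the rogue | the far shore: the cleric, the dwarf, the elf]
8. Ferryman goes back to the near shore alone.  [the near shore: the archer, the bard, the knight, the orc, the rogue | the far shore: the cleric, the dwarf, the elf]
9. Ferryman goes to the far shore with the archer.  [the near shore: the bard, the knight, the orc, the rogue | the far shore: the archer, the cleric, the dwarf, the elf]
10. Ferryman goes back to the near shore alone.  [the near shore: the bard, the knight, the orc, the rogue | the far shore: the archer, the cleric, the dwarf, the elf]
11. Ferryman goes to the far shore with the rogue.  [the near shore: the bard, the knight, the orc | the far shore: the archer, the cleric, the dwarf, the elf, the rogue]
12. Ferryman goes back to the near shore alone.  [the near shore: the bard, the knight, the orc | the far shore: the archer, the cleric, the dwarf, the elf, the rogue]
13. Ferryman goes to the far shore with the orc.  [the near shore: the bard, the knight | the far shore: the archer, the cleric, the dwarf, the elf, the orc, the rogue]
14. Ferryman goes back to the near shore alone.  [the near shore: the bard, the knight | the far shore: the archer, the cleric, the dwarf, the elf, the orc, the rogue]
15. Ferryman goes to the far shore with the bard.  [the near shore: the knight | the far shore: the archer, the bard, the cleric, the dwarf, the elf, the orc, the rogue]
16. Ferryman goes back to the near shore alone.  [the near shore: the knight | the far shore: the archer, the bard, the cleric, the dwarf, the elf, the orc, the rogue]
17. Ferryman goes to the far shore with the knight.  [the near shore: — | the far shore: the archer, the bard, the cleric, the dwarf, the elf, the knight, the orc, the rogue]

17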